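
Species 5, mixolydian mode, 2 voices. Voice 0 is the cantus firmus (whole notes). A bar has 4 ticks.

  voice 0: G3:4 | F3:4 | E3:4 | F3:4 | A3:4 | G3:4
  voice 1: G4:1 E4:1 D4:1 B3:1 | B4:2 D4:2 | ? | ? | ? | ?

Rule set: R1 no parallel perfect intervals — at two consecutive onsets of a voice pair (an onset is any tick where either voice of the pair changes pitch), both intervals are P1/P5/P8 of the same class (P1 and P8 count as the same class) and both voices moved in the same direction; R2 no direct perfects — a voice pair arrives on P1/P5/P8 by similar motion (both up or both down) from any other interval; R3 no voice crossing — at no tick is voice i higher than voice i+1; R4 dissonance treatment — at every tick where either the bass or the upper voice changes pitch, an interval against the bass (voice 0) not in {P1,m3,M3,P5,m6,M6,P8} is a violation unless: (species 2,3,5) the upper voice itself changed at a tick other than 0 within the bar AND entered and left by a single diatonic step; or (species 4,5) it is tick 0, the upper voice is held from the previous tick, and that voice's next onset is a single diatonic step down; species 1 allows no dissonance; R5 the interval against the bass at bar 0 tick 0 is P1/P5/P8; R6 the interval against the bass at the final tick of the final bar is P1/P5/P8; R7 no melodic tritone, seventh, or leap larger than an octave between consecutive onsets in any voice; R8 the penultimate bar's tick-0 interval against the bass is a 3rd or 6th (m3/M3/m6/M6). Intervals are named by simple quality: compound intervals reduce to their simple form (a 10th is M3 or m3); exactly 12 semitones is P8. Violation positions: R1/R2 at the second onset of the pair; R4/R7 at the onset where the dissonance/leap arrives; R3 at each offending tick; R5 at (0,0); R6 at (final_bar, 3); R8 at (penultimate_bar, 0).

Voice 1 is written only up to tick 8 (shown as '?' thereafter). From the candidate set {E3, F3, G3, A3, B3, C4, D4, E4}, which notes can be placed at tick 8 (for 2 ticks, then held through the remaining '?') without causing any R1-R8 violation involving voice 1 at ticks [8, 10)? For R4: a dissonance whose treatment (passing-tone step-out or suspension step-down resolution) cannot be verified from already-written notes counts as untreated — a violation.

E3: violates R2,R7
F3: violates R4
G3: legal
A3: violates R4
B3: violates R2
C4: legal
D4: violates R4
E4: legal

{C4, E4, G3}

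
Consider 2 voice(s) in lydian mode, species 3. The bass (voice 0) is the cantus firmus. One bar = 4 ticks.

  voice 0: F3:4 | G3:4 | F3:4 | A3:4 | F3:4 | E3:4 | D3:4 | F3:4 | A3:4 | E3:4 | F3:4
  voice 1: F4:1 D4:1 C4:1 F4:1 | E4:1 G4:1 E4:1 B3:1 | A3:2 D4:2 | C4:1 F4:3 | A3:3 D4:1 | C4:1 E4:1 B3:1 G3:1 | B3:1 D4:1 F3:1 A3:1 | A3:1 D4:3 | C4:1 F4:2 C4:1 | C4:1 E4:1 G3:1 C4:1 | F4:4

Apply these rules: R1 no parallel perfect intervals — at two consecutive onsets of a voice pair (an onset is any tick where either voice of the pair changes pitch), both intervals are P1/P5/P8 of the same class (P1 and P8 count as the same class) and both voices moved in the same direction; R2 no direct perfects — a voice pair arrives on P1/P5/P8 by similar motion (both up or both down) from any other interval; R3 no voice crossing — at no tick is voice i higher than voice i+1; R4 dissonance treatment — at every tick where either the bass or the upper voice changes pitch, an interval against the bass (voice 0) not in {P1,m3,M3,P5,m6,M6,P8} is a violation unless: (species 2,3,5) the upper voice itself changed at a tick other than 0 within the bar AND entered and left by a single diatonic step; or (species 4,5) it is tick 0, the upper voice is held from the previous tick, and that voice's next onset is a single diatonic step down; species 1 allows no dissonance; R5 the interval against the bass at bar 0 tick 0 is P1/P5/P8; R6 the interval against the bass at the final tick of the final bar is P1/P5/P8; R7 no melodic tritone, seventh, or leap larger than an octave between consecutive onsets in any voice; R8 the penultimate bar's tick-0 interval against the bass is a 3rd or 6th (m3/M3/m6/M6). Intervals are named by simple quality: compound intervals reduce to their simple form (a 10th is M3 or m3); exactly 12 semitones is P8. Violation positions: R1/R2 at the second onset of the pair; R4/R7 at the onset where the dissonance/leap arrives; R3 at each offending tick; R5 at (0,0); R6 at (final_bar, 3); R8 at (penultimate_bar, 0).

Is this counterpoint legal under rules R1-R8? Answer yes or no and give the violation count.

bar 0: v0=F3 v1=F4 (P8)
bar 1: v0=G3 v1=E4 (M6)
bar 2: v0=F3 v1=A3 (M3)
bar 3: v0=A3 v1=C4 (m3)
bar 4: v0=F3 v1=A3 (M3)
bar 5: v0=E3 v1=C4 (m6)
bar 6: v0=D3 v1=B3 (M6)
bar 7: v0=F3 v1=A3 (M3)
bar 8: v0=A3 v1=C4 (m3)
bar 9: v0=E3 v1=C4 (m6)
bar 10: v0=F3 v1=F4 (P8)
  R2 @ bar10.0: E3/C4 m6 -> F3/F4 P8 similar

No (1 violations)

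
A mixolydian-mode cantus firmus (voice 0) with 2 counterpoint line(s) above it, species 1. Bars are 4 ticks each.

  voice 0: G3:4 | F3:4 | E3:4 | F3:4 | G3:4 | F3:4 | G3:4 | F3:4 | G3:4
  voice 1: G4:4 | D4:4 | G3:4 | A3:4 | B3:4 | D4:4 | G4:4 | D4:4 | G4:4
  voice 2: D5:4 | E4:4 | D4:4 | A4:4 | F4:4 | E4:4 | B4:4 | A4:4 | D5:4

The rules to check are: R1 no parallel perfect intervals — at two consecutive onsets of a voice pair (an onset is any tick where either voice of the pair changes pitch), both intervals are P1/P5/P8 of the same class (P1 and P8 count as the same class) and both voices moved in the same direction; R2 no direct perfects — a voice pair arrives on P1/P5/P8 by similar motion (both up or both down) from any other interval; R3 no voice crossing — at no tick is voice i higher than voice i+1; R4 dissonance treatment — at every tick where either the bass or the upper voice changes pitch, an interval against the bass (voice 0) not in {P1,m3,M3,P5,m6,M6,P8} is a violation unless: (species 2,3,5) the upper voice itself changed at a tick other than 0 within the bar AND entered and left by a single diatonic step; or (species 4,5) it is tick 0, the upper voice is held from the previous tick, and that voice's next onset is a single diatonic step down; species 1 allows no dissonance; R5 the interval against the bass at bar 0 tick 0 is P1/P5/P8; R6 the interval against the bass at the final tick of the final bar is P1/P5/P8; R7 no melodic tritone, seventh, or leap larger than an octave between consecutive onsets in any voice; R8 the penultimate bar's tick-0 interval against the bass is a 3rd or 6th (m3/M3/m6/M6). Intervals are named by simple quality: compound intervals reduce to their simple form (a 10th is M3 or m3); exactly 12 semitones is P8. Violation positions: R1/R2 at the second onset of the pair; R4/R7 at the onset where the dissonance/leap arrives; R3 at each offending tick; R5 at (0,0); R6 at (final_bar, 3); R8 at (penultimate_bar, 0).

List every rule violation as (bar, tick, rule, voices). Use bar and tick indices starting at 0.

bar 0: v0=G3 v1=G4 v2=D5 downbeat P5
bar 1: v0=F3 v1=D4 v2=E4 downbeat M7
bar 2: v0=E3 v1=G3 v2=D4 downbeat m7
bar 3: v0=F3 v1=A3 v2=A4 downbeat M3
bar 4: v0=G3 v1=B3 v2=F4 downbeat m7
bar 5: v0=F3 v1=D4 v2=E4 downbeat M7
bar 6: v0=G3 v1=G4 v2=B4 downbeat M3
bar 7: v0=F3 v1=D4 v2=A4 downbeat M3
bar 8: v0=G3 v1=G4 v2=D5 downbeat P5
  -> R4 @ bar 1 tick 0 v(0, 2): F3/E4 M7 untreated
  -> R7 @ bar 1 tick 0 v(2,): D5->E4 leap 10st
  -> R2 @ bar 2 tick 0 v(1, 2): D4/E4 M2 -> G3/D4 P5 similar
  -> R4 @ bar 2 tick 0 v(0, 2): E3/D4 m7 untreated
  -> R2 @ bar 3 tick 0 v(1, 2): G3/D4 P5 -> A3/A4 P8 similar
  -> R4 @ bar 4 tick 0 v(0, 2): G3/F4 m7 untreated
  -> R4 @ bar 5 tick 0 v(0, 2): F3/E4 M7 untreated
  -> R2 @ bar 6 tick 0 v(0, 1): F3/D4 M6 -> G3/G4 P8 similar
  -> R2 @ bar 7 tick 0 v(1, 2): G4/B4 M3 -> D4/A4 P5 similar
  -> R1 @ bar 8 tick 0 v(1, 2): D4/A4 P5 -> G4/D5 P5 similar
  -> R2 @ bar 8 tick 0 v(0, 1): F3/D4 M6 -> G3/G4 P8 similar
  -> R2 @ bar 8 tick 0 v(0, 2): F3/A4 M3 -> G3/D5 P5 similar

(1, 0, R4, (0, 2))
(1, 0, R7, (2,))
(2, 0, R2, (1, 2))
(2, 0, R4, (0, 2))
(3, 0, R2, (1, 2))
(4, 0, R4, (0, 2))
(5, 0, R4, (0, 2))
(6, 0, R2, (0, 1))
(7, 0, R2, (1, 2))
(8, 0, R1, (1, 2))
(8, 0, R2, (0, 1))
(8, 0, R2, (0, 2))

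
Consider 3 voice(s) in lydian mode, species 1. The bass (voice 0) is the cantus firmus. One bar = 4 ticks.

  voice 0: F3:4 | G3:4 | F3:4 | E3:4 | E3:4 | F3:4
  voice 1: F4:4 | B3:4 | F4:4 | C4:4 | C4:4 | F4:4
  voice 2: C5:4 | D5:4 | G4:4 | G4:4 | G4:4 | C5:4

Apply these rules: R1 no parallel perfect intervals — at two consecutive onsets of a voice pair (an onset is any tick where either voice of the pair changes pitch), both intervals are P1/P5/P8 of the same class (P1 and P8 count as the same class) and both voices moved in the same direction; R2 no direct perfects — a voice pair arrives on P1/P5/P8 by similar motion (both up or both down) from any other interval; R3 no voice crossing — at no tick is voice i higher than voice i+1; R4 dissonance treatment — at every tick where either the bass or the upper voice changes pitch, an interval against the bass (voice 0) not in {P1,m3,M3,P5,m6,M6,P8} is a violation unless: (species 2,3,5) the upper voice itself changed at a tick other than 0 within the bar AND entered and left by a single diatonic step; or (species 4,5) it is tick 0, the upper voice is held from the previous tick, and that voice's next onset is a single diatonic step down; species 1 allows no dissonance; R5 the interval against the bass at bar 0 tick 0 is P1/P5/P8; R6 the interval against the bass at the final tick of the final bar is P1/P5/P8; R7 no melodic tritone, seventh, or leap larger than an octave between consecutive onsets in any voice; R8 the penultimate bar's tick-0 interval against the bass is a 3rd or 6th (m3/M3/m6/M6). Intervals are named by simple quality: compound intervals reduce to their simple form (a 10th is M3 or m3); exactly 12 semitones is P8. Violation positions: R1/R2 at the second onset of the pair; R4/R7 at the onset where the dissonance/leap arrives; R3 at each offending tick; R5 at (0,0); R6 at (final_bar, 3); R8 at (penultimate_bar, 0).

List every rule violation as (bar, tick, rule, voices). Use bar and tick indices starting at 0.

bar 0: v0=F3 v1=F4 v2=C5 downbeat P5
bar 1: v0=G3 v1=B3 v2=D5 downbeat P5
bar 2: v0=F3 v1=F4 v2=G4 downbeat M2
bar 3: v0=E3 v1=C4 v2=G4 downbeat m3
bar 4: v0=E3 v1=C4 v2=G4 downbeat m3
bar 5: v0=F3 v1=F4 v2=C5 downbeat P5
  -> R1 @ bar 1 tick 0 v(0, 2): F3/C5 P5 -> G3/D5 P5 similar
  -> R7 @ bar 1 tick 0 v(1,): F4->B3 leap 6st
  -> R4 @ bar 2 tick 0 v(0, 2): F3/G4 M2 untreated
  -> R7 @ bar 2 tick 0 v(1,): B3->F4 leap 6st
  -> R1 @ bar 5 tick 0 v(1, 2): C4/G4 P5 -> F4/C5 P5 similar
  -> R2 @ bar 5 tick 0 v(0, 1): E3/C4 m6 -> F3/F4 P8 similar
  -> R2 @ bar 5 tick 0 v(0, 2): E3/G4 m3 -> F3/C5 P5 similar

(1, 0, R1, (0, 2))
(1, 0, R7, (1,))
(2, 0, R4, (0, 2))
(2, 0, R7, (1,))
(5, 0, R1, (1, 2))
(5, 0, R2, (0, 1))
(5, 0, R2, (0, 2))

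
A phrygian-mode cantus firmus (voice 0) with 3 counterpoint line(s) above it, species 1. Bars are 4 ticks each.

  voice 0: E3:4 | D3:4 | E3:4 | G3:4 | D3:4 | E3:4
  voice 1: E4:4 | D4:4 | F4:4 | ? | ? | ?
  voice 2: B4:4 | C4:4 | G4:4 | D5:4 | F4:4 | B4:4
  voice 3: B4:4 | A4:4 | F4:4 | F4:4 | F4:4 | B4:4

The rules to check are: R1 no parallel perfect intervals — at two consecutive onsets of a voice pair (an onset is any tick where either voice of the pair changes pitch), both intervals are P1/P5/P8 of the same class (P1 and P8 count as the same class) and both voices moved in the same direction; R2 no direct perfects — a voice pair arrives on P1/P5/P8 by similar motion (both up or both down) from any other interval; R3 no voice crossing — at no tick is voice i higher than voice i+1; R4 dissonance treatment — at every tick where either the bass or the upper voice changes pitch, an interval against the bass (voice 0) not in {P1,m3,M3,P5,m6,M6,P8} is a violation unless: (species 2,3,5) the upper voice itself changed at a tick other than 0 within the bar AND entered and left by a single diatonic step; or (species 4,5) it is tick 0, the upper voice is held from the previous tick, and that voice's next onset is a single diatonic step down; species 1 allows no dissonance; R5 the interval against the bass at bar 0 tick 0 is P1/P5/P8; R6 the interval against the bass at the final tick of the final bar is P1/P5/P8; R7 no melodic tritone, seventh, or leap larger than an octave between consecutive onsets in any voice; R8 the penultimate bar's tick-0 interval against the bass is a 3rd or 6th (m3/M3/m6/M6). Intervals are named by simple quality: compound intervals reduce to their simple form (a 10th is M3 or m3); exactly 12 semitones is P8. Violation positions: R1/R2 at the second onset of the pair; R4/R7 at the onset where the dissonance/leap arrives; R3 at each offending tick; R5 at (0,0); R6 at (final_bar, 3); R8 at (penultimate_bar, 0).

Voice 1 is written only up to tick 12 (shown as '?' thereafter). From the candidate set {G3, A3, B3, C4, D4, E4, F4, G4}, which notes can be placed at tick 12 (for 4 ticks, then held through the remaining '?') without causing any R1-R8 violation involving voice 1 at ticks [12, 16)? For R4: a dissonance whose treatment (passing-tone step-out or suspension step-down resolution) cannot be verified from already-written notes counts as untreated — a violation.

G3: violates R7
A3: violates R4
B3: violates R7
C4: violates R4
D4: legal
E4: legal
F4: violates R4
G4: violates R2

{D4, E4}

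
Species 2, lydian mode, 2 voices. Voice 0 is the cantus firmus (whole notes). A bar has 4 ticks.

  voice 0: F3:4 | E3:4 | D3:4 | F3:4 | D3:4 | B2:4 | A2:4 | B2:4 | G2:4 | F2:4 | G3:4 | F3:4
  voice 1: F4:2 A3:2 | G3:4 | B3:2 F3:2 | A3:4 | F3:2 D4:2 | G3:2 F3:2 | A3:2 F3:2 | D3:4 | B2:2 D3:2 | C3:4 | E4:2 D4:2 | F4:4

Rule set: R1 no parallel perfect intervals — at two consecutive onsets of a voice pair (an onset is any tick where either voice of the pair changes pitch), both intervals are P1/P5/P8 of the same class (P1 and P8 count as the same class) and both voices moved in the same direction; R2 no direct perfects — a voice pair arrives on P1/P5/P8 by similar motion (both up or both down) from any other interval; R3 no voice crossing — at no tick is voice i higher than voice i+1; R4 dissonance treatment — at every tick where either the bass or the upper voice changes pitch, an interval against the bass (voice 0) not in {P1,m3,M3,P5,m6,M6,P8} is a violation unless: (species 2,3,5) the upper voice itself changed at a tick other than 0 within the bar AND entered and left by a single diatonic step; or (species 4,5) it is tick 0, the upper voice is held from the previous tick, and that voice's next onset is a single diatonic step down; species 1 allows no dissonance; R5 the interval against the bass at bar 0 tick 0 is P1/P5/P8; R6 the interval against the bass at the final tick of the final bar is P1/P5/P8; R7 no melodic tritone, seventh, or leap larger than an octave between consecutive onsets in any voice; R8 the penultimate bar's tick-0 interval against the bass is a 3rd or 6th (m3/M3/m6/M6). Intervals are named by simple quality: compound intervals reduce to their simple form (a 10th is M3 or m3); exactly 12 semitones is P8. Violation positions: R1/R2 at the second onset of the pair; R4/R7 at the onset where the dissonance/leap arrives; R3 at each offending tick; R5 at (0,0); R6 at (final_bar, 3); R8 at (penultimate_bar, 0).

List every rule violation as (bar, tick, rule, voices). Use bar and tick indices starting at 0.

bar 0: v0=F3 v1=F4 downbeat P8
bar 1: v0=E3 v1=G3 downbeat m3
bar 2: v0=D3 v1=B3 downbeat M6
bar 3: v0=F3 v1=A3 downbeat M3
bar 4: v0=D3 v1=F3 downbeat m3
bar 5: v0=B2 v1=G3 downbeat m6
bar 6: v0=A2 v1=A3 downbeat P8
bar 7: v0=B2 v1=D3 downbeat m3
bar 8: v0=G2 v1=B2 downbeat M3
bar 9: v0=F2 v1=C3 downbeat P5
bar 10: v0=G3 v1=E4 downbeat M6
bar 11: v0=F3 v1=F4 downbeat P8
  -> R7 @ bar 2 tick 2 v(1,): B3->F3 leap 6st
  -> R4 @ bar 5 tick 2 v(0, 1): B2/F3 TT untreated
  -> R1 @ bar 9 tick 0 v(0, 1): G2/D3 P5 -> F2/C3 P5 similar
  -> R7 @ bar 10 tick 0 v(0,): F2->G3 leap 14st
  -> R7 @ bar 10 tick 0 v(1,): C3->E4 leap 16st

(2, 2, R7, (1,))
(5, 2, R4, (0, 1))
(9, 0, R1, (0, 1))
(10, 0, R7, (0,))
(10, 0, R7, (1,))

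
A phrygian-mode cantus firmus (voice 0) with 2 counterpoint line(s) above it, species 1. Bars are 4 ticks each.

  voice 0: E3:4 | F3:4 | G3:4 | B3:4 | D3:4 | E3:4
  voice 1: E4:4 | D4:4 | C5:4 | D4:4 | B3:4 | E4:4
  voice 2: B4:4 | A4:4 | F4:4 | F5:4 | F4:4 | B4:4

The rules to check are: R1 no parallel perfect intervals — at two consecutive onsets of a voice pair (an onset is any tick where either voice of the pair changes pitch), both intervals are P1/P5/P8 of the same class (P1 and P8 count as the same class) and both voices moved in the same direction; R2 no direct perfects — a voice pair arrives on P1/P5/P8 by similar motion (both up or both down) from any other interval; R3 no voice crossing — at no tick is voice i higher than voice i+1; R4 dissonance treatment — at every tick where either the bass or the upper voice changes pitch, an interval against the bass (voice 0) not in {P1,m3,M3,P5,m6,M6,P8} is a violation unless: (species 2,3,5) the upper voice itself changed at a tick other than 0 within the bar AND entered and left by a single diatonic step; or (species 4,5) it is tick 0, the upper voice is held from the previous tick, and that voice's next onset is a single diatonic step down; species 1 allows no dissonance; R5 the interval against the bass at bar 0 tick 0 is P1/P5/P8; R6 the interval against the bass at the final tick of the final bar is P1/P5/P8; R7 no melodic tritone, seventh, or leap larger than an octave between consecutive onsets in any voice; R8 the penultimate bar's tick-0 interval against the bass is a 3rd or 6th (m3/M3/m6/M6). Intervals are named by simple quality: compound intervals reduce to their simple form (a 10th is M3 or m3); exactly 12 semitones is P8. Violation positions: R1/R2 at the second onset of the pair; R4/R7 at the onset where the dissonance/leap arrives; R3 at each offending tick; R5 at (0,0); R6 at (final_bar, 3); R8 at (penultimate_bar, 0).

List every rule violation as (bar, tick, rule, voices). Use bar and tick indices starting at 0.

bar 0: v0=E3 v1=E4 v2=B4 downbeat P5
bar 1: v0=F3 v1=D4 v2=A4 downbeat M3
bar 2: v0=G3 v1=C5 v2=F4 downbeat m7
bar 3: v0=B3 v1=D4 v2=F5 downbeat TT
bar 4: v0=D3 v1=B3 v2=F4 downbeat m3
bar 5: v0=E3 v1=E4 v2=B4 downbeat P5
  -> R1 @ bar 1 tick 0 v(1, 2): E4/B4 P5 -> D4/A4 P5 similar
  -> R3 @ bar 2 tick 0 v(1, 2): C5 above F4
  -> R4 @ bar 2 tick 0 v(0, 1): G3/C5 P4 untreated
  -> R4 @ bar 2 tick 0 v(0, 2): G3/F4 m7 untreated
  -> R7 @ bar 2 tick 0 v(1,): D4->C5 leap 10st
  -> R3 @ bar 2 tick 1 v(1, 2): C5 above F4
  -> R3 @ bar 2 tick 2 v(1, 2): C5 above F4
  -> R3 @ bar 2 tick 3 v(1, 2): C5 above F4
  -> R4 @ bar 3 tick 0 v(0, 2): B3/F5 TT untreated
  -> R7 @ bar 3 tick 0 v(1,): C5->D4 leap 10st
  -> R2 @ bar 5 tick 0 v(0, 1): D3/B3 M6 -> E3/E4 P8 similar
  -> R2 @ bar 5 tick 0 v(0, 2): D3/F4 m3 -> E3/B4 P5 similar
  -> R2 @ bar 5 tick 0 v(1, 2): B3/F4 TT -> E4/B4 P5 similar
  -> R7 @ bar 5 tick 0 v(2,): F4->B4 leap 6st

(1, 0, R1, (1, 2))
(2, 0, R3, (1, 2))
(2, 0, R4, (0, 1))
(2, 0, R4, (0, 2))
(2, 0, R7, (1,))
(2, 1, R3, (1, 2))
(2, 2, R3, (1, 2))
(2, 3, R3, (1, 2))
(3, 0, R4, (0, 2))
(3, 0, R7, (1,))
(5, 0, R2, (0, 1))
(5, 0, R2, (0, 2))
(5, 0, R2, (1, 2))
(5, 0, R7, (2,))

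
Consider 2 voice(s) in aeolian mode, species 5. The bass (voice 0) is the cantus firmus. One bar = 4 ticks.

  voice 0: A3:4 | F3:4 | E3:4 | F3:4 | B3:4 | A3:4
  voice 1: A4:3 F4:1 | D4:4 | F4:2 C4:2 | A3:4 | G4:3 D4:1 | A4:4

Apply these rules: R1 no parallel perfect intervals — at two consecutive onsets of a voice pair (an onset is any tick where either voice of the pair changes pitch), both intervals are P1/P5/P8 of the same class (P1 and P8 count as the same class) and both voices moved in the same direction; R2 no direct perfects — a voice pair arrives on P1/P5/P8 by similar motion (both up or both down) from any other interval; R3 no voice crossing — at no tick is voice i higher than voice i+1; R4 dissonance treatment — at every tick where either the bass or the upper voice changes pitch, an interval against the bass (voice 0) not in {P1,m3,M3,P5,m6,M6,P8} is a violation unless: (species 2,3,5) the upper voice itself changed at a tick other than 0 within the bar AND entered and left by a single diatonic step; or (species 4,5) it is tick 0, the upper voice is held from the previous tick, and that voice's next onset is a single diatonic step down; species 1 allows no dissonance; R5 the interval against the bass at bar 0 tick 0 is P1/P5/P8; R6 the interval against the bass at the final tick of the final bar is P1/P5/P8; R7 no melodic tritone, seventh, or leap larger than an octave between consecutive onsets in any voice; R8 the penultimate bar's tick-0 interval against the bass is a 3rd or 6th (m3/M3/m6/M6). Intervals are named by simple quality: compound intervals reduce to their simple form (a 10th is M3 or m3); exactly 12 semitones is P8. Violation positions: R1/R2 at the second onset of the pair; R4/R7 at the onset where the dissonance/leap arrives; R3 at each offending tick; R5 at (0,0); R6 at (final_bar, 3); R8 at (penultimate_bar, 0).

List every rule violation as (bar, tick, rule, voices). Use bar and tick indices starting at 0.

bar 0: v0=A3 v1=A4 downbeat P8
bar 1: v0=F3 v1=D4 downbeat M6
bar 2: v0=E3 v1=F4 downbeat m2
bar 3: v0=F3 v1=A3 downbeat M3
bar 4: v0=B3 v1=G4 downbeat m6
bar 5: v0=A3 v1=A4 downbeat P8
  -> R4 @ bar 2 tick 0 v(0, 1): E3/F4 m2 untreated
  -> R7 @ bar 4 tick 0 v(0,): F3->B3 leap 6st
  -> R7 @ bar 4 tick 0 v(1,): A3->G4 leap 10st

(2, 0, R4, (0, 1))
(4, 0, R7, (0,))
(4, 0, R7, (1,))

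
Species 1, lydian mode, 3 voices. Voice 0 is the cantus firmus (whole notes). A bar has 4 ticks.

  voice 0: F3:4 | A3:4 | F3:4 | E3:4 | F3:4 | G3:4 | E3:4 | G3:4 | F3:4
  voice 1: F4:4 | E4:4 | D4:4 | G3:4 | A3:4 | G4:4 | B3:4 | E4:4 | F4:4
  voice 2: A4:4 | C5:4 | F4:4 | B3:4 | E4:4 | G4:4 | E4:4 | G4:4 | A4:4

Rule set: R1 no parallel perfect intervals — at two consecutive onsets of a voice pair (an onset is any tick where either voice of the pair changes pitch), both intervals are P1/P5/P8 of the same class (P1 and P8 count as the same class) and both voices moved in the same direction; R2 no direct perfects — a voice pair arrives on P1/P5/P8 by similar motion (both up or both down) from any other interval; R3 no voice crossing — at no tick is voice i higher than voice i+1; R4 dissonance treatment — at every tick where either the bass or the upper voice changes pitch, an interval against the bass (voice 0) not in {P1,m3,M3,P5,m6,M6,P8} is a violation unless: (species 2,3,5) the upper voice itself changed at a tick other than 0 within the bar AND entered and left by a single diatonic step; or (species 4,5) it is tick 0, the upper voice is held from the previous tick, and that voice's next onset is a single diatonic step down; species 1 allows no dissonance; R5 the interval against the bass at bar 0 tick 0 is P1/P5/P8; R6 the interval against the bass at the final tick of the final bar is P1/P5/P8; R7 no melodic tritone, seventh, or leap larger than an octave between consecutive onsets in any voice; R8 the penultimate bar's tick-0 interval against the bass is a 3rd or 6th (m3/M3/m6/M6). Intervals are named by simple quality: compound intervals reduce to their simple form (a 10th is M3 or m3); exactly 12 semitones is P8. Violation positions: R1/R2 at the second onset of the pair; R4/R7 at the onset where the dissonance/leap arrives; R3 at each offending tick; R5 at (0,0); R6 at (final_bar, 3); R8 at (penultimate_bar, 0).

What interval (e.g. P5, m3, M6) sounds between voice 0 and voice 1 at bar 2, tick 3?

M6

voice 0=F3 voice 1=D4 -> M6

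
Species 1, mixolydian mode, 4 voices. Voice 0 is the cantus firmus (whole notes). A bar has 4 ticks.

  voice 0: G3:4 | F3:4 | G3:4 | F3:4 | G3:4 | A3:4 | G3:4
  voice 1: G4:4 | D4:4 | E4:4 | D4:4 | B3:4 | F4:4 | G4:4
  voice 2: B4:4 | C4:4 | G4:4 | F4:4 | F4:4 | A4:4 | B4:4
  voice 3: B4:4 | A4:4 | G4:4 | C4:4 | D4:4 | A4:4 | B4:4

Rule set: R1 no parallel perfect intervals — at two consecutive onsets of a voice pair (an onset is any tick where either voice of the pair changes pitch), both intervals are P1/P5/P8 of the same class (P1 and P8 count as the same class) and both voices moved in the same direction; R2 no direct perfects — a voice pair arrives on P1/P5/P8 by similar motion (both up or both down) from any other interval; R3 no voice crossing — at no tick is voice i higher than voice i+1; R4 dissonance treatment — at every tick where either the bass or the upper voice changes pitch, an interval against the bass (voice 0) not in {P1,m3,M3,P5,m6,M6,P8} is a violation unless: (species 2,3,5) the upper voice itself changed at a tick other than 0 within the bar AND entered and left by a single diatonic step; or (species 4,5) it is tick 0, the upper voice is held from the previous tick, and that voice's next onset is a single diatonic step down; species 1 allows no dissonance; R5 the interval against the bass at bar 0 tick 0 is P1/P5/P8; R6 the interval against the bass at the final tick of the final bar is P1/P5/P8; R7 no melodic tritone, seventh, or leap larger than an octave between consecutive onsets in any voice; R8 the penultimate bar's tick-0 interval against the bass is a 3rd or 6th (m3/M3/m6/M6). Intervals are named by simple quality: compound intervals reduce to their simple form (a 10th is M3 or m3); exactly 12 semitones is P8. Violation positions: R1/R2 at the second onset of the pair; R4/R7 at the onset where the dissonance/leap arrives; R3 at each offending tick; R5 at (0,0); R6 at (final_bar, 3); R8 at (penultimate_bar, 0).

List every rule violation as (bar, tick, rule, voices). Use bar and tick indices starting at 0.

(0, 0, R5, (0, 2))
(0, 0, R5, (0, 3))
(1, 0, R2, (0, 2))
(1, 0, R2, (1, 3))
(1, 0, R3, (1, 2))
(1, 0, R7, (2,))
(1, 1, R3, (1, 2))
(1, 2, R3, (1, 2))
(1, 3, R3, (1, 2))
(2, 0, R2, (0, 2))
(3, 0, R1, (0, 2))
(3, 0, R2, (0, 3))
(3, 0, R3, (2, 3))
(3, 1, R3, (2, 3))
(3, 2, R3, (2, 3))
(3, 3, R3, (2, 3))
(4, 0, R1, (0, 3))
(4, 0, R3, (2, 3))
(4, 0, R4, (0, 2))
(4, 1, R3, (2, 3))
(4, 2, R3, (2, 3))
(4, 3, R3, (2, 3))
(5, 0, R2, (0, 2))
(5, 0, R2, (0, 3))
(5, 0, R2, (2, 3))
(5, 0, R7, (1,))
(5, 0, R8, (0, 2))
(5, 0, R8, (0, 3))
(6, 0, R1, (2, 3))
(6, 3, R6, (0, 2))
(6, 3, R6, (0, 3))

bar 0: v0=G3 v1=G4 v2=B4 v3=B4 downbeat M3
bar 1: v0=F3 v1=D4 v2=C4 v3=A4 downbeat M3
bar 2: v0=G3 v1=E4 v2=G4 v3=G4 downbeat P8
bar 3: v0=F3 v1=D4 v2=F4 v3=C4 downbeat P5
bar 4: v0=G3 v1=B3 v2=F4 v3=D4 downbeat P5
bar 5: v0=A3 v1=F4 v2=A4 v3=A4 downbeat P8
bar 6: v0=G3 v1=G4 v2=B4 v3=B4 downbeat M3
  -> R5 @ bar 0 tick 0 v(0, 2): opens on M3
  -> R5 @ bar 0 tick 0 v(0, 3): opens on M3
  -> R2 @ bar 1 tick 0 v(0, 2): G3/B4 M3 -> F3/C4 P5 similar
  -> R2 @ bar 1 tick 0 v(1, 3): G4/B4 M3 -> D4/A4 P5 similar
  -> R3 @ bar 1 tick 0 v(1, 2): D4 above C4
  -> R7 @ bar 1 tick 0 v(2,): B4->C4 leap 11st
  -> R3 @ bar 1 tick 1 v(1, 2): D4 above C4
  -> R3 @ bar 1 tick 2 v(1, 2): D4 above C4
  -> R3 @ bar 1 tick 3 v(1, 2): D4 above C4
  -> R2 @ bar 2 tick 0 v(0, 2): F3/C4 P5 -> G3/G4 P8 similar
  -> R1 @ bar 3 tick 0 v(0, 2): G3/G4 P8 -> F3/F4 P8 similar
  -> R2 @ bar 3 tick 0 v(0, 3): G3/G4 P8 -> F3/C4 P5 similar
  -> R3 @ bar 3 tick 0 v(2, 3): F4 above C4
  -> R3 @ bar 3 tick 1 v(2, 3): F4 above C4
  -> R3 @ bar 3 tick 2 v(2, 3): F4 above C4
  -> R3 @ bar 3 tick 3 v(2, 3): F4 above C4
  -> R1 @ bar 4 tick 0 v(0, 3): F3/C4 P5 -> G3/D4 P5 similar
  -> R3 @ bar 4 tick 0 v(2, 3): F4 above D4
  -> R4 @ bar 4 tick 0 v(0, 2): G3/F4 m7 untreated
  -> R3 @ bar 4 tick 1 v(2, 3): F4 above D4
  -> R3 @ bar 4 tick 2 v(2, 3): F4 above D4
  -> R3 @ bar 4 tick 3 v(2, 3): F4 above D4
  -> R2 @ bar 5 tick 0 v(0, 2): G3/F4 m7 -> A3/A4 P8 similar
  -> R2 @ bar 5 tick 0 v(0, 3): G3/D4 P5 -> A3/A4 P8 similar
  -> R2 @ bar 5 tick 0 v(2, 3): F4/D4 m3 -> A4/A4 P1 similar
  -> R7 @ bar 5 tick 0 v(1,): B3->F4 leap 6st
  -> R8 @ bar 5 tick 0 v(0, 2): penult P8 not 3rd/6th
  -> R8 @ bar 5 tick 0 v(0, 3): penult P8 not 3rd/6th
  -> R1 @ bar 6 tick 0 v(2, 3): A4/A4 P1 -> B4/B4 P1 similar
  -> R6 @ bar 6 tick 3 v(0, 2): closes on M3
  -> R6 @ bar 6 tick 3 v(0, 3): closes on M3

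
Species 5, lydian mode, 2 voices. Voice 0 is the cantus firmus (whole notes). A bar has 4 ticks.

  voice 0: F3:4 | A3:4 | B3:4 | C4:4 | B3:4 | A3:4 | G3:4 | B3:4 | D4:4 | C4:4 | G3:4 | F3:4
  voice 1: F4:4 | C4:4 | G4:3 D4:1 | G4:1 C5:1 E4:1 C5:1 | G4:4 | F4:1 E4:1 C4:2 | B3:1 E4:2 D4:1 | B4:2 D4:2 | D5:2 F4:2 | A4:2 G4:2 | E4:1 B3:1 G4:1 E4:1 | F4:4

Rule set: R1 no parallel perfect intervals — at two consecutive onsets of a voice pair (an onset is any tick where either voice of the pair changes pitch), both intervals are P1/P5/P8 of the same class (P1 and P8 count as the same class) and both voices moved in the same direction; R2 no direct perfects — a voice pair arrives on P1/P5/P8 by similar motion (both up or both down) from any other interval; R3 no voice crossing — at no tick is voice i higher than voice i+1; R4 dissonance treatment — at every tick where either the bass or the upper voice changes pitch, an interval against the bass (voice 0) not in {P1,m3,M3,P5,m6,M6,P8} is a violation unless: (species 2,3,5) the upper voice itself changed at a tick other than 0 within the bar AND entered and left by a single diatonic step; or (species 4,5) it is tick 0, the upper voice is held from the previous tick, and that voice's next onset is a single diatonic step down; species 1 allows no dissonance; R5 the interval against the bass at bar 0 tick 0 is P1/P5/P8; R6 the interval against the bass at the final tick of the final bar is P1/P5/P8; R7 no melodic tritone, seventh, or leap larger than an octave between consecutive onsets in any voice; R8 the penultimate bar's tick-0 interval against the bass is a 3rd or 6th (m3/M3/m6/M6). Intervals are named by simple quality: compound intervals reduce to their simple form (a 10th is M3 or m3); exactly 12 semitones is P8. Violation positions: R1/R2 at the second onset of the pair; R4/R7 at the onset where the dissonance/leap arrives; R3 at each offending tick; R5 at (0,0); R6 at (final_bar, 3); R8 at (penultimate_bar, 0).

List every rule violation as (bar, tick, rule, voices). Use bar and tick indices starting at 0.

bar 0: v0=F3 v1=F4 downbeat P8
bar 1: v0=A3 v1=C4 downbeat m3
bar 2: v0=B3 v1=G4 downbeat m6
bar 3: v0=C4 v1=G4 downbeat P5
bar 4: v0=B3 v1=G4 downbeat m6
bar 5: v0=A3 v1=F4 downbeat m6
bar 6: v0=G3 v1=B3 downbeat M3
bar 7: v0=B3 v1=B4 downbeat P8
bar 8: v0=D4 v1=D5 downbeat P8
bar 9: v0=C4 v1=A4 downbeat M6
bar 10: v0=G3 v1=E4 downbeat M6
bar 11: v0=F3 v1=F4 downbeat P8
  -> R2 @ bar 3 tick 0 v(0, 1): B3/D4 m3 -> C4/G4 P5 similar
  -> R2 @ bar 7 tick 0 v(0, 1): G3/D4 P5 -> B3/B4 P8 similar
  -> R2 @ bar 8 tick 0 v(0, 1): B3/D4 m3 -> D4/D5 P8 similar

(3, 0, R2, (0, 1))
(7, 0, R2, (0, 1))
(8, 0, R2, (0, 1))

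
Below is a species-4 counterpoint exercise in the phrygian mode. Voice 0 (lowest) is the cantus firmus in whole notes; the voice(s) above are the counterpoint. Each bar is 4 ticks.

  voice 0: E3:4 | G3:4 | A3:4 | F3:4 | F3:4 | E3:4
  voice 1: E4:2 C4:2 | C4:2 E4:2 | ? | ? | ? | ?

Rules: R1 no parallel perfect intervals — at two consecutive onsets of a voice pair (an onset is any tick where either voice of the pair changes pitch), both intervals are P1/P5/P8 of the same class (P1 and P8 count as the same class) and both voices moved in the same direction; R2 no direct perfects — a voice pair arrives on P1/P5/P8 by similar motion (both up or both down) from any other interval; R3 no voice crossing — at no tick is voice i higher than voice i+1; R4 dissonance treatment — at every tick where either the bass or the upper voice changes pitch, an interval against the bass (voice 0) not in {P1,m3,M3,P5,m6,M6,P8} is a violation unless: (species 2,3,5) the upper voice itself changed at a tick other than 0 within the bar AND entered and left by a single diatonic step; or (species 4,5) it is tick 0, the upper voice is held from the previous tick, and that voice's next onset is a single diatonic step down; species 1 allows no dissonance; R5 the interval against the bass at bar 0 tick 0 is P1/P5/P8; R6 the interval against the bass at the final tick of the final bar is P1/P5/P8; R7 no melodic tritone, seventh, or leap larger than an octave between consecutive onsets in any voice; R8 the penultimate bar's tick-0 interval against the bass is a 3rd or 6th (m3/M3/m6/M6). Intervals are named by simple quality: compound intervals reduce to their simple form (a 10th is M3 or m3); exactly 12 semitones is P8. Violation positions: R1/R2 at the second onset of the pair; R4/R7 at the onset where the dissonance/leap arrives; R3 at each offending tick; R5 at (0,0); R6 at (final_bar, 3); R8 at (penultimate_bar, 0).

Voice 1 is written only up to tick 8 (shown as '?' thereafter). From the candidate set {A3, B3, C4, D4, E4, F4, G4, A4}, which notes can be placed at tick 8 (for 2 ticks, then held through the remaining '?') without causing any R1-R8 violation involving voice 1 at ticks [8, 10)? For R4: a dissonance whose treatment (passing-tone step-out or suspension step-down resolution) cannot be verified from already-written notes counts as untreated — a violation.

A3: legal
B3: violates R4
C4: legal
D4: violates R4
E4: legal
F4: legal
G4: violates R4
A4: violates R2

{A3, C4, E4, F4}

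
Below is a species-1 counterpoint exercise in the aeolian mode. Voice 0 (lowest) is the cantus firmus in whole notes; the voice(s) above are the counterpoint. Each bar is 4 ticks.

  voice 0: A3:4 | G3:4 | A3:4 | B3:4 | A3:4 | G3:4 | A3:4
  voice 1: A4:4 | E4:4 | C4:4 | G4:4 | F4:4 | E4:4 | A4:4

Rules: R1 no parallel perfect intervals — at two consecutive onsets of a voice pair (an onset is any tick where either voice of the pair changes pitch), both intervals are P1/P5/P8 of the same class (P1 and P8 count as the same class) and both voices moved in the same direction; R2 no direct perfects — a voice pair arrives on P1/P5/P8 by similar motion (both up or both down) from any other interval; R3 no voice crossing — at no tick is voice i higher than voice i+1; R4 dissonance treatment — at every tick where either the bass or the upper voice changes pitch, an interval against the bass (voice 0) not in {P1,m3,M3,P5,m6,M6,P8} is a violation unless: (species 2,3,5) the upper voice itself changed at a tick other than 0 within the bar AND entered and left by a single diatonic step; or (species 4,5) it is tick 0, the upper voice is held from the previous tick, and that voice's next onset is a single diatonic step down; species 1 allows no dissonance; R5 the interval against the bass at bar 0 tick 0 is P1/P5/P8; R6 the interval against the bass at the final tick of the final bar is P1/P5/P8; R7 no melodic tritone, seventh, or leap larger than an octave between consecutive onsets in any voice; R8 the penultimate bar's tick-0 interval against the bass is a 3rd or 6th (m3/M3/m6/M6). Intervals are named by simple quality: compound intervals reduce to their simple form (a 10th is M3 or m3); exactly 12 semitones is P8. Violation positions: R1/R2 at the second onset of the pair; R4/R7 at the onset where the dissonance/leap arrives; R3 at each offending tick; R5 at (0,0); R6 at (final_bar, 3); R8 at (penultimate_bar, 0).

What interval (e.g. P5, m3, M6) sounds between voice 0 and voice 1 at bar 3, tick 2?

voice 0=B3 voice 1=G4 -> m6

m6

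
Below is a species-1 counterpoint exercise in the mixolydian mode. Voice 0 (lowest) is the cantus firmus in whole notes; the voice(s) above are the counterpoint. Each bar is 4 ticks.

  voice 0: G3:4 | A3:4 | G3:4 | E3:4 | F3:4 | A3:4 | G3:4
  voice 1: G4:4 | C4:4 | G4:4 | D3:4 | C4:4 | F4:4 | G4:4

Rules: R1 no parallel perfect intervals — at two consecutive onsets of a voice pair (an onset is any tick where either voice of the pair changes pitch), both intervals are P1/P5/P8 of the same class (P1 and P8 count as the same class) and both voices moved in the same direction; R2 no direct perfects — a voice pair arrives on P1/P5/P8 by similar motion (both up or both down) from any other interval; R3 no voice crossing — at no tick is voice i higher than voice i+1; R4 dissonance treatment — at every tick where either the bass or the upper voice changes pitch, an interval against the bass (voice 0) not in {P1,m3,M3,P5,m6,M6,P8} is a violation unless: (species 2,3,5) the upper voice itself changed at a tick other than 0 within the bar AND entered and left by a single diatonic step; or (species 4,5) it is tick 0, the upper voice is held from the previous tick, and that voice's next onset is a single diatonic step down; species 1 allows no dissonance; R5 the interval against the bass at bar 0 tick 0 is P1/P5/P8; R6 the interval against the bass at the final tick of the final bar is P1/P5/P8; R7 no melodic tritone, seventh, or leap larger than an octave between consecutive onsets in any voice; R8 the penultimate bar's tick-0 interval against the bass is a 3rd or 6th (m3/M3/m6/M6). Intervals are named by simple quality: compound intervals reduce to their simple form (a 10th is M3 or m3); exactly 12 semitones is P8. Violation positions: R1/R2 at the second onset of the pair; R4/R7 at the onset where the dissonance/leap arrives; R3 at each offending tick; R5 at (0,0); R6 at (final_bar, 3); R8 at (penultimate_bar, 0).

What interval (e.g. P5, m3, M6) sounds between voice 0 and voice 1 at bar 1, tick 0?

m3

voice 0=A3 voice 1=C4 -> m3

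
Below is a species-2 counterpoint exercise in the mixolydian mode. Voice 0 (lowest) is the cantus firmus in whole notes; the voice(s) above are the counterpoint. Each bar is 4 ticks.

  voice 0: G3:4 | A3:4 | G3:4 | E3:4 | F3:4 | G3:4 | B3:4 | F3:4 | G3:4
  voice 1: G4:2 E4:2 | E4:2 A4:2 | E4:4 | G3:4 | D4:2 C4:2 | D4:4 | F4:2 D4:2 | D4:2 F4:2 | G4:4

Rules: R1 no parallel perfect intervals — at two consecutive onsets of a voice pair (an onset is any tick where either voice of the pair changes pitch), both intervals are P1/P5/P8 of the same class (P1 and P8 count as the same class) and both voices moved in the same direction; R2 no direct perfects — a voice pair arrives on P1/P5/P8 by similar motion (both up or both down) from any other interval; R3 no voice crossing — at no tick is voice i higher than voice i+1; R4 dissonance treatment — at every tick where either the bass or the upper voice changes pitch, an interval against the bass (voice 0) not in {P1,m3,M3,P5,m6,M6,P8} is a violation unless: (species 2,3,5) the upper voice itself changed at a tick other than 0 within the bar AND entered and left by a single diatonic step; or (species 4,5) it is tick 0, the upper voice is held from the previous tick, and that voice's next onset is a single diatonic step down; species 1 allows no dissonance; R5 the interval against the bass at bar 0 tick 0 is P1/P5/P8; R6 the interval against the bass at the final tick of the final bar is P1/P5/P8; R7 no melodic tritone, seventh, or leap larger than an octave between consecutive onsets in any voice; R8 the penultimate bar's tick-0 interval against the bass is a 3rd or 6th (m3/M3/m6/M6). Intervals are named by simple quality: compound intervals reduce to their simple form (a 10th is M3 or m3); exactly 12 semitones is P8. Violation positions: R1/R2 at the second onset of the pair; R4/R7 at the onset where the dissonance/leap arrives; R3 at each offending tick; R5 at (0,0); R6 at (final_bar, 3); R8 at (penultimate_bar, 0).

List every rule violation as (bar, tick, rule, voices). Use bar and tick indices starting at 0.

(5, 0, R1, (0, 1))
(6, 0, R4, (0, 1))
(7, 0, R7, (0,))
(8, 0, R1, (0, 1))

bar 0: v0=G3 v1=G4 downbeat P8
bar 1: v0=A3 v1=E4 downbeat P5
bar 2: v0=G3 v1=E4 downbeat M6
bar 3: v0=E3 v1=G3 downbeat m3
bar 4: v0=F3 v1=D4 downbeat M6
bar 5: v0=G3 v1=D4 downbeat P5
bar 6: v0=B3 v1=F4 downbeat TT
bar 7: v0=F3 v1=D4 downbeat M6
bar 8: v0=G3 v1=G4 downbeat P8
  -> R1 @ bar 5 tick 0 v(0, 1): F3/C4 P5 -> G3/D4 P5 similar
  -> R4 @ bar 6 tick 0 v(0, 1): B3/F4 TT untreated
  -> R7 @ bar 7 tick 0 v(0,): B3->F3 leap 6st
  -> R1 @ bar 8 tick 0 v(0, 1): F3/F4 P8 -> G3/G4 P8 similar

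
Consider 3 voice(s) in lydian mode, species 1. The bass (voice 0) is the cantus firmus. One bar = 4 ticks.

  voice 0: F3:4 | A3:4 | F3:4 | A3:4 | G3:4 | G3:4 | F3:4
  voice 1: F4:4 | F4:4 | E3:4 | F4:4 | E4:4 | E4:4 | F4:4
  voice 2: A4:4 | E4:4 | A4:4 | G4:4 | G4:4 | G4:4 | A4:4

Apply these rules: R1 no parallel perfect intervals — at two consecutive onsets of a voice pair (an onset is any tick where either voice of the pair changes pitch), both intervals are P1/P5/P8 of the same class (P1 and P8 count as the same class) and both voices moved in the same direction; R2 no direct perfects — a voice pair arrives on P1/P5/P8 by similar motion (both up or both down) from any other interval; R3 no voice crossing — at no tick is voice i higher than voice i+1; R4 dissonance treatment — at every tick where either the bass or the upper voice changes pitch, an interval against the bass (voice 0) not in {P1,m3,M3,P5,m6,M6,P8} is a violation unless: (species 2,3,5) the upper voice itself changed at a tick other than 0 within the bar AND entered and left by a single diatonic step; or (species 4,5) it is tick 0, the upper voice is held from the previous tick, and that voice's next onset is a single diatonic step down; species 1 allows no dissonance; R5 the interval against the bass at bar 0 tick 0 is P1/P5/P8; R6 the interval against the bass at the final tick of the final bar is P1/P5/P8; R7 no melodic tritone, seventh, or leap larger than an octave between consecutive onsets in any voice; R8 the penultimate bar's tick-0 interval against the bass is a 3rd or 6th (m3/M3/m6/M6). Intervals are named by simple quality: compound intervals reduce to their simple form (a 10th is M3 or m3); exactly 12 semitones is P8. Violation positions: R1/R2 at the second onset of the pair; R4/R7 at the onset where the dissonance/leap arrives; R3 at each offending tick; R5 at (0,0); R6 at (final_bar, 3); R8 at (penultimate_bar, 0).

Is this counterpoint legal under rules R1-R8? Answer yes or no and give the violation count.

No (15 violations)

bar 0: v0=F3 v1=F4 v2=A4 (M3)
bar 1: v0=A3 v1=F4 v2=E4 (P5)
bar 2: v0=F3 v1=E3 v2=A4 (M3)
bar 3: v0=A3 v1=F4 v2=G4 (m7)
bar 4: v0=G3 v1=E4 v2=G4 (P8)
bar 5: v0=G3 v1=E4 v2=G4 (P8)
bar 6: v0=F3 v1=F4 v2=A4 (M3)
  R5 @ bar0.0: opens on M3
  R3 @ bar1.0: F4 above E4
  R3 @ bar1.1: F4 above E4
  R3 @ bar1.2: F4 above E4
  R3 @ bar1.3: F4 above E4
  R3 @ bar2.0: F3 above E3
  R4 @ bar2.0: F3/E3 m2 untreated
  R7 @ bar2.0: F4->E3 leap 13st
  R3 @ bar2.1: F3 above E3
  R3 @ bar2.2: F3 above E3
  R3 @ bar2.3: F3 above E3
  R4 @ bar3.0: A3/G4 m7 untreated
  R7 @ bar3.0: E3->F4 leap 13st
  R8 @ bar5.0: penult P8 not 3rd/6th
  R6 @ bar6.3: closes on M3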